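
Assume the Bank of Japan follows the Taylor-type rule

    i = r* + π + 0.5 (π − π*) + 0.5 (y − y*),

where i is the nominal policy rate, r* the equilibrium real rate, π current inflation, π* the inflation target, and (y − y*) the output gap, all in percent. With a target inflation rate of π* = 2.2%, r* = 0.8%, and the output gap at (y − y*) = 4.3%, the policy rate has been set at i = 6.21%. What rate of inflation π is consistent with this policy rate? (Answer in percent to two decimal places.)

2.91%

Collecting π: i = r* + (1 + 0.5) π − 0.5 π* + 0.5 (y − y*)
1.5 π = 6.21 − 0.8 + 0.5 × 2.2 − 0.5 × 4.3 = 4.36
π = 4.36 / 1.5 = 2.91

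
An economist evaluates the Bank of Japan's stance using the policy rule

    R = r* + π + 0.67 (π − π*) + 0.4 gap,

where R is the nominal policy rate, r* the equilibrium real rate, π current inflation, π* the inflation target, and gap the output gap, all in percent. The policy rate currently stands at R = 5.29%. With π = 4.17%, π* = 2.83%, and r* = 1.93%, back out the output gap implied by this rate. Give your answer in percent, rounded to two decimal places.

-4.27%

0.4 gap = 5.29 − 1.93 − 4.17 − 0.67 × (4.17 − 2.83) = -1.7078
gap = -1.7078 / 0.4 = -4.27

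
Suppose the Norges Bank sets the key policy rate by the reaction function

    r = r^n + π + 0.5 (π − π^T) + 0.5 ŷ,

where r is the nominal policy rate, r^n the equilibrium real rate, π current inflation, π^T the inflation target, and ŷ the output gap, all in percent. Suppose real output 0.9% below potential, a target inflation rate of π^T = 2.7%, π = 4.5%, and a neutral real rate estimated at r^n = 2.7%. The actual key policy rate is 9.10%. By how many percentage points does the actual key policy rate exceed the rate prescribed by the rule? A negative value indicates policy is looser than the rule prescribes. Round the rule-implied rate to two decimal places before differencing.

Output 0.9% below potential → ŷ = -0.9.
r = 2.7 + 4.5 + 0.5 × (4.5 − 2.7) + 0.5 × (-0.9)
   = 2.7 + 4.5 + 0.9 − 0.45 = 7.65
Deviation = 9.10 − 7.65 = 1.45 pp.

1.45 pp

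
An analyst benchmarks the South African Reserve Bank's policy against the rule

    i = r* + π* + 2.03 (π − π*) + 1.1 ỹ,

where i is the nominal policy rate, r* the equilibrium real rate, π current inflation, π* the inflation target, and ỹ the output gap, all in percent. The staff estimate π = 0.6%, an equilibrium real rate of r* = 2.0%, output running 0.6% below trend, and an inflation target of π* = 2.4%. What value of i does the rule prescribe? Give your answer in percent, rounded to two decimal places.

0.09%

Output 0.6% below potential → ỹ = -0.6.
i = 2.0 + 2.4 + 2.03 × (0.6 − 2.4) + 1.1 × (-0.6)
   = 2.0 + 2.4 − 3.654 − 0.66 = 0.09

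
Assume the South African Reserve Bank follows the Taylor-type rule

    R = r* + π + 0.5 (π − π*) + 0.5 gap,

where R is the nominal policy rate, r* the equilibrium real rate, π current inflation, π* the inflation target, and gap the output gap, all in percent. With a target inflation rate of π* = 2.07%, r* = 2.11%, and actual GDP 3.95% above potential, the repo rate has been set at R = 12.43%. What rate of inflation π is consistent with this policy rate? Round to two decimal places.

6.25%

Output 3.95% above potential → gap = 3.95.
Collecting π: R = r* + (1 + 0.5) π − 0.5 π* + 0.5 gap
1.5 π = 12.43 − 2.11 + 0.5 × 2.07 − 0.5 × 3.95 = 9.38
π = 9.38 / 1.5 = 6.25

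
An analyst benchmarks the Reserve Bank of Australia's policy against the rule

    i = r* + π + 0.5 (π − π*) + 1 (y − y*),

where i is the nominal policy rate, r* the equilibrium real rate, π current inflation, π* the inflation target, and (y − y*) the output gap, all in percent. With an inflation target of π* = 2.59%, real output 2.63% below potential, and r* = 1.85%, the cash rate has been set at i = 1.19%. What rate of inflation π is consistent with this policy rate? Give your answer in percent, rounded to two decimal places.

Output 2.63% below potential → (y − y*) = -2.63.
Collecting π: i = r* + (1 + 0.5) π − 0.5 π* + 1 (y − y*)
1.5 π = 1.19 − 1.85 + 0.5 × 2.59 − 1 × (-2.63) = 3.265
π = 3.265 / 1.5 = 2.18

2.18%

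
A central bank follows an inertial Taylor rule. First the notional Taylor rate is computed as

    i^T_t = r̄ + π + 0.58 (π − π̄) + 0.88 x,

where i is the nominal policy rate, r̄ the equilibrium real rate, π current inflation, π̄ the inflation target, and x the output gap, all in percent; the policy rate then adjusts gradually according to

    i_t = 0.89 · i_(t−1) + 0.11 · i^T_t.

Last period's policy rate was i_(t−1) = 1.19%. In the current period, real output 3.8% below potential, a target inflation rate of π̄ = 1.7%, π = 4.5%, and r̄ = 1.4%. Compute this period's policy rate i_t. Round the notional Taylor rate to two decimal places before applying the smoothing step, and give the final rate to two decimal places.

Output 3.8% below potential → x = -3.8.
i^T_t = 1.4 + 4.5 + 0.58 × (4.5 − 1.7) + 0.88 × (-3.8)
   = 1.4 + 4.5 + 1.624 − 3.344 = 4.18
i_t = 0.89 × 1.19 + 0.11 × 4.18 = 1.0591 + 0.4598 = 1.52

1.52%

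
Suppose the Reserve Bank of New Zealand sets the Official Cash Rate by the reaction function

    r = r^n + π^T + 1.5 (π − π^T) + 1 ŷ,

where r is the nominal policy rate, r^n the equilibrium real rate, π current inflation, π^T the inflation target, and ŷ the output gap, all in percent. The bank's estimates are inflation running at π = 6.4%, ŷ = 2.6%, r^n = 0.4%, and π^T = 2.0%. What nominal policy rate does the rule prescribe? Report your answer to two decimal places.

r = 0.4 + 2.0 + 1.5 × (6.4 − 2.0) + 1 × 2.6
   = 0.4 + 2 + 6.6 + 2.6 = 11.60

11.60%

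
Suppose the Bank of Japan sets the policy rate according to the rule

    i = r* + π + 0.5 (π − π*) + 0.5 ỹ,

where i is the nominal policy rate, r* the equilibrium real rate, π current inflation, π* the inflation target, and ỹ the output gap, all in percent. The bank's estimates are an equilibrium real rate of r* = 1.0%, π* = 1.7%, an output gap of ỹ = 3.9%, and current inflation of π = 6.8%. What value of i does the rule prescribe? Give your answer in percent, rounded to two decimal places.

12.30%

i = 1.0 + 6.8 + 0.5 × (6.8 − 1.7) + 0.5 × 3.9
   = 1.0 + 6.8 + 2.55 + 1.95 = 12.30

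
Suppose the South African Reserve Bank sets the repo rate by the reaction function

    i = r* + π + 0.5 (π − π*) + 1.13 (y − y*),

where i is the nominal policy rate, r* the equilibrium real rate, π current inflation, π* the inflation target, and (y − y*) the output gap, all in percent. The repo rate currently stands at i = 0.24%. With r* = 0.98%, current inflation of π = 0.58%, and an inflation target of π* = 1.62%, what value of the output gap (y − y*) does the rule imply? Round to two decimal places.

1.13 (y − y*) = 0.24 − 0.98 − 0.58 − 0.5 × (0.58 − 1.62) = -0.8
(y − y*) = -0.8 / 1.13 = -0.71

-0.71%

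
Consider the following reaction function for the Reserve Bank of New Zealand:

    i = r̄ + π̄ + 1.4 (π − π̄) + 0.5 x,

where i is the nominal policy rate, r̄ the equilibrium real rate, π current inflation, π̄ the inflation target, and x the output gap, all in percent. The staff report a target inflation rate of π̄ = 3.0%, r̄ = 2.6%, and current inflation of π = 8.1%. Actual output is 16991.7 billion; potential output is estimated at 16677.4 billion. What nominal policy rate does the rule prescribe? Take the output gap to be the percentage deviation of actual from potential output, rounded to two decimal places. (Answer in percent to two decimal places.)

13.68%

Output gap = 100 × (16991.7 − 16677.4) / 16677.4 = 1.88%.
i = 2.60 + 3.00 + 1.4 × (8.10 − 3.00) + 0.5 × 1.88
   = 2.60 + 3 + 7.14 + 0.94 = 13.68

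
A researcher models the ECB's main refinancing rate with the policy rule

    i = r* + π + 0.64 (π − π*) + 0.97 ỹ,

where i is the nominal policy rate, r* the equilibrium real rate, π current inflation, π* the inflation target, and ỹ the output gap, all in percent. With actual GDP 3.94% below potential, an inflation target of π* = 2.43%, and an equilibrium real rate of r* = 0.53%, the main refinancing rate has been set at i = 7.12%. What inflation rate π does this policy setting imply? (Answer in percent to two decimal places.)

Output 3.94% below potential → ỹ = -3.94.
Collecting π: i = r* + (1 + 0.64) π − 0.64 π* + 0.97 ỹ
1.64 π = 7.12 − 0.53 + 0.64 × 2.43 − 0.97 × (-3.94) = 11.967
π = 11.967 / 1.64 = 7.30

7.30%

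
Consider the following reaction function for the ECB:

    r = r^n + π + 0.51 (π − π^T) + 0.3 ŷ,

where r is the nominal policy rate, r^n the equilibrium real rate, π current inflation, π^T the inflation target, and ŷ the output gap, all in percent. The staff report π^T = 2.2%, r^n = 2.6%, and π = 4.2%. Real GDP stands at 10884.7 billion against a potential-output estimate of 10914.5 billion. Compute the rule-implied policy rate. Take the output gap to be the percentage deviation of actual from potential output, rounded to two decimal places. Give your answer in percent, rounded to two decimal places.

7.74%

Output gap = 100 × (10884.7 − 10914.5) / 10914.5 = -0.27%.
r = 2.60 + 4.20 + 0.51 × (4.20 − 2.20) + 0.3 × (-0.27)
   = 2.60 + 4.2 + 1.02 − 0.081 = 7.74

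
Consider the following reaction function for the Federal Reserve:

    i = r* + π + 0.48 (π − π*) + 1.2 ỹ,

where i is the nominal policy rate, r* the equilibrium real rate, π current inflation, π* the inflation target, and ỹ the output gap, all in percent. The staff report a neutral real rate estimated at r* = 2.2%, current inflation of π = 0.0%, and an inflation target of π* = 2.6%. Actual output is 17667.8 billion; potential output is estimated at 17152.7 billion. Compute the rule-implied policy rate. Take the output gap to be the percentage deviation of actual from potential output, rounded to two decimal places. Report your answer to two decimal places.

4.55%

Output gap = 100 × (17667.8 − 17152.7) / 17152.7 = 3.00%.
i = 2.20 + 0.00 + 0.48 × (0.00 − 2.60) + 1.2 × 3.00
   = 2.20 + 0 − 1.248 + 3.6 = 4.55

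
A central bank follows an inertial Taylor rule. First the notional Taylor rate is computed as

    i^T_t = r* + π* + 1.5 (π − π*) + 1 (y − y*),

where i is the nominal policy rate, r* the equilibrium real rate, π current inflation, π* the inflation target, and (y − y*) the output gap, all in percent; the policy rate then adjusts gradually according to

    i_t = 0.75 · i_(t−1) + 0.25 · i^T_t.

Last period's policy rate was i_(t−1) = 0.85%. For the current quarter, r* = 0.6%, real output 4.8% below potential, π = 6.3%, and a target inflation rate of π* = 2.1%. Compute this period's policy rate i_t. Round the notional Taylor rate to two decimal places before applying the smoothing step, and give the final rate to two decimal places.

Output 4.8% below potential → (y − y*) = -4.8.
i^T_t = 0.6 + 2.1 + 1.5 × (6.3 − 2.1) + 1 × (-4.8)
   = 0.6 + 2.1 + 6.3 − 4.8 = 4.20
i_t = 0.75 × 0.85 + 0.25 × 4.20 = 0.6375 + 1.05 = 1.69

1.69%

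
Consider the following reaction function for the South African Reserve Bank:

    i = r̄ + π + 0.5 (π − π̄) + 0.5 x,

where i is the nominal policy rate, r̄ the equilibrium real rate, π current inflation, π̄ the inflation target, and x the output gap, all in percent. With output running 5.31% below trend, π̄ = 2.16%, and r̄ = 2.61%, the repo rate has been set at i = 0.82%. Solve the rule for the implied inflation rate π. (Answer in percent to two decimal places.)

Output 5.31% below potential → x = -5.31.
Collecting π: i = r̄ + (1 + 0.5) π − 0.5 π̄ + 0.5 x
1.5 π = 0.82 − 2.61 + 0.5 × 2.16 − 0.5 × (-5.31) = 1.945
π = 1.945 / 1.5 = 1.30

1.30%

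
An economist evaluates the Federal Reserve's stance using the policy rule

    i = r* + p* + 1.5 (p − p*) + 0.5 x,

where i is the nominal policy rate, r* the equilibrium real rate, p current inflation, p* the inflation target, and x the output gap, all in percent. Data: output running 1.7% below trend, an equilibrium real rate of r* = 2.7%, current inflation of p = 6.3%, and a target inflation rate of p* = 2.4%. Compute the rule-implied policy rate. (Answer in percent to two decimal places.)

10.10%

Output 1.7% below potential → x = -1.7.
i = 2.7 + 2.4 + 1.5 × (6.3 − 2.4) + 0.5 × (-1.7)
   = 2.7 + 2.4 + 5.85 − 0.85 = 10.10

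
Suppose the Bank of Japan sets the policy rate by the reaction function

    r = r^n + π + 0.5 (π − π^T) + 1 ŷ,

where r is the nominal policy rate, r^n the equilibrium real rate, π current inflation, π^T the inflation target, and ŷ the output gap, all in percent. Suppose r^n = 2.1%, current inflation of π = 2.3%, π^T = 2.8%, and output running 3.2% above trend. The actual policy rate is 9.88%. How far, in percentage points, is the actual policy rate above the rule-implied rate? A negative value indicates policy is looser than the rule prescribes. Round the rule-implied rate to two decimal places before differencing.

Output 3.2% above potential → ŷ = 3.2.
r = 2.1 + 2.3 + 0.5 × (2.3 − 2.8) + 1 × 3.2
   = 2.1 + 2.3 − 0.25 + 3.2 = 7.35
Deviation = 9.88 − 7.35 = 2.53 pp.

2.53 pp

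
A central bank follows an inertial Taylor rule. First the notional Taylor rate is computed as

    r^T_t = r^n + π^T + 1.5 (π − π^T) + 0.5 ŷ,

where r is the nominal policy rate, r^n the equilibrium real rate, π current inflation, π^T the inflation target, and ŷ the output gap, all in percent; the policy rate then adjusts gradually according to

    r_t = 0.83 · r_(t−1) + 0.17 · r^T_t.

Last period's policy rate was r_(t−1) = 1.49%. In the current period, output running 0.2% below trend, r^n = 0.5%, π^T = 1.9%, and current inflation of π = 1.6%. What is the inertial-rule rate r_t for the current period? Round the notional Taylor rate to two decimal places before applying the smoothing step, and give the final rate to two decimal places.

Output 0.2% below potential → ŷ = -0.2.
r^T_t = 0.5 + 1.9 + 1.5 × (1.6 − 1.9) + 0.5 × (-0.2)
   = 0.5 + 1.9 − 0.45 − 0.1 = 1.85
r_t = 0.83 × 1.49 + 0.17 × 1.85 = 1.2367 + 0.3145 = 1.55

1.55%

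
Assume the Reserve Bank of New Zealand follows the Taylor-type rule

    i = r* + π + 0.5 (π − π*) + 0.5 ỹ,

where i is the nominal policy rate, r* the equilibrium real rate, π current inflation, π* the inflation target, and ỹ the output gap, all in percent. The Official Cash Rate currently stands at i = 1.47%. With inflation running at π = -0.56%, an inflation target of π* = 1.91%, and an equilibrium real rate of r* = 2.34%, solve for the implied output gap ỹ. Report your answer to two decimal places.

0.5 ỹ = 1.47 − 2.34 − (-0.56) − 0.5 × ((-0.56) − 1.91) = 0.925
ỹ = 0.925 / 0.5 = 1.85

1.85%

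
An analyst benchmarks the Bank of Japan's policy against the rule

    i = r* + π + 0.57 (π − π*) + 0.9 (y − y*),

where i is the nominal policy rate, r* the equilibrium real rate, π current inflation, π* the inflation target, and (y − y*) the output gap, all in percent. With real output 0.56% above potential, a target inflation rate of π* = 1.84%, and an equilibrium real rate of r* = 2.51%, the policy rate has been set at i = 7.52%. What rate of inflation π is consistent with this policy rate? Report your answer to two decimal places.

Output 0.56% above potential → (y − y*) = 0.56.
Collecting π: i = r* + (1 + 0.57) π − 0.57 π* + 0.9 (y − y*)
1.57 π = 7.52 − 2.51 + 0.57 × 1.84 − 0.9 × 0.56 = 5.5548
π = 5.5548 / 1.57 = 3.54

3.54%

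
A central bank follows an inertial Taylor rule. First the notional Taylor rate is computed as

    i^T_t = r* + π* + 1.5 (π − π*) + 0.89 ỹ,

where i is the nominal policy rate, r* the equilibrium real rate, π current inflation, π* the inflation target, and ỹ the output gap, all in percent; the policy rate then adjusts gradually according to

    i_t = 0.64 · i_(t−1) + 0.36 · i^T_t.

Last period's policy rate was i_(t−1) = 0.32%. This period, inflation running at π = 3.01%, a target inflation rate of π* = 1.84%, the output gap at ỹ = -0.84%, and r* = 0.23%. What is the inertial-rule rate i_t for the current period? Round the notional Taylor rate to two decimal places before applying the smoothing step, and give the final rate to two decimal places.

1.31%

i^T_t = 0.23 + 1.84 + 1.5 × (3.01 − 1.84) + 0.89 × (-0.84)
   = 0.23 + 1.84 + 1.755 − 0.7476 = 3.08
i_t = 0.64 × 0.32 + 0.36 × 3.08 = 0.2048 + 1.1088 = 1.31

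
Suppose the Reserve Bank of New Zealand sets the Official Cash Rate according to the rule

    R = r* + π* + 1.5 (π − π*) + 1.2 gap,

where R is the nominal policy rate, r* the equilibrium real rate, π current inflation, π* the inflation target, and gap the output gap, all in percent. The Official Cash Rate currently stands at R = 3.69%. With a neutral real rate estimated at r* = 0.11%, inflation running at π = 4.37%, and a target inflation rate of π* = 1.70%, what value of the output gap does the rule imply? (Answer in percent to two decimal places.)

1.2 gap = 3.69 − 0.11 − 1.70 − 1.5 × (4.37 − 1.70) = -2.125
gap = -2.125 / 1.2 = -1.77

-1.77%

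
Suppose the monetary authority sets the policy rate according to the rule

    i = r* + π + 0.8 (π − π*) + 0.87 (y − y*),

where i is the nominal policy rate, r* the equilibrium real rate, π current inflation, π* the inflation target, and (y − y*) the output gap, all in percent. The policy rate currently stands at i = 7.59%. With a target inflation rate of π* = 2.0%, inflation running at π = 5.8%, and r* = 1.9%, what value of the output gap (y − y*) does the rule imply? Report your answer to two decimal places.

-3.62%

0.87 (y − y*) = 7.59 − 1.9 − 5.8 − 0.8 × (5.8 − 2.0) = -3.15
(y − y*) = -3.15 / 0.87 = -3.62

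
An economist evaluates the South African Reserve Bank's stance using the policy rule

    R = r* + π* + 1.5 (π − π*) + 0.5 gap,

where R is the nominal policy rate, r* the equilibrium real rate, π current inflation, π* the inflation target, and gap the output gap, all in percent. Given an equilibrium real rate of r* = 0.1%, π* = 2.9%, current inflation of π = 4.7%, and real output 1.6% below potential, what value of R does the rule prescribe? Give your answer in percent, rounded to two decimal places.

4.90%

Output 1.6% below potential → gap = -1.6.
R = 0.1 + 2.9 + 1.5 × (4.7 − 2.9) + 0.5 × (-1.6)
   = 0.1 + 2.9 + 2.7 − 0.8 = 4.90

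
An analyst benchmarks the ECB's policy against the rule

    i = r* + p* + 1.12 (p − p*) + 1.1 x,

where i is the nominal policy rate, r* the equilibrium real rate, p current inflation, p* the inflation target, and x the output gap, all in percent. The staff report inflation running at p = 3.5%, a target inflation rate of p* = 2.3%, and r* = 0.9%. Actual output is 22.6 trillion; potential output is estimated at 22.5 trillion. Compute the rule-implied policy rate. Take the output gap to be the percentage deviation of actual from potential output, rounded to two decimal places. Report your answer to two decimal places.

5.03%

Output gap = 100 × (22.6 − 22.5) / 22.5 = 0.44%.
i = 0.90 + 2.30 + 1.12 × (3.50 − 2.30) + 1.1 × 0.44
   = 0.90 + 2.3 + 1.344 + 0.484 = 5.03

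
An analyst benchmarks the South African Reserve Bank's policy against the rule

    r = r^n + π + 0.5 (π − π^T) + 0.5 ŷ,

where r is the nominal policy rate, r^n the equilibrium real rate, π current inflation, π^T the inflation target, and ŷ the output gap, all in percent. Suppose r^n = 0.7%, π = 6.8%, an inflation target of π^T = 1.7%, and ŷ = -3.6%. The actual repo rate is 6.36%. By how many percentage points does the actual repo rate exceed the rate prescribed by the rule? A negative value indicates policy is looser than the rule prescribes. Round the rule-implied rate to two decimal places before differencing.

-1.89 pp

r = 0.7 + 6.8 + 0.5 × (6.8 − 1.7) + 0.5 × (-3.6)
   = 0.7 + 6.8 + 2.55 − 1.8 = 8.25
Deviation = 6.36 − 8.25 = -1.89 pp.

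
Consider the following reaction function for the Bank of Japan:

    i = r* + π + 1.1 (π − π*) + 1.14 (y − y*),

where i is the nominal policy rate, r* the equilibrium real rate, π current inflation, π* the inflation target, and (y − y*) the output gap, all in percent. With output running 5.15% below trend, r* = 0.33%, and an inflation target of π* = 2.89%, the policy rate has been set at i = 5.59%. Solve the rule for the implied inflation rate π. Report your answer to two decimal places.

6.81%

Output 5.15% below potential → (y − y*) = -5.15.
Collecting π: i = r* + (1 + 1.1) π − 1.1 π* + 1.14 (y − y*)
2.1 π = 5.59 − 0.33 + 1.1 × 2.89 − 1.14 × (-5.15) = 14.31
π = 14.31 / 2.1 = 6.81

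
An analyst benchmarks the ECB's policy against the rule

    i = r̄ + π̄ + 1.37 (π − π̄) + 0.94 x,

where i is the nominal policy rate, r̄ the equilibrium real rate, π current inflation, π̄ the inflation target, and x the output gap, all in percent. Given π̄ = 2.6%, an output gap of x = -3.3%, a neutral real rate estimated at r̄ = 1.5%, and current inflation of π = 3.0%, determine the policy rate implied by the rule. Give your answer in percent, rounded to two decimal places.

i = 1.5 + 2.6 + 1.37 × (3.0 − 2.6) + 0.94 × (-3.3)
   = 1.5 + 2.6 + 0.548 − 3.102 = 1.55

1.55%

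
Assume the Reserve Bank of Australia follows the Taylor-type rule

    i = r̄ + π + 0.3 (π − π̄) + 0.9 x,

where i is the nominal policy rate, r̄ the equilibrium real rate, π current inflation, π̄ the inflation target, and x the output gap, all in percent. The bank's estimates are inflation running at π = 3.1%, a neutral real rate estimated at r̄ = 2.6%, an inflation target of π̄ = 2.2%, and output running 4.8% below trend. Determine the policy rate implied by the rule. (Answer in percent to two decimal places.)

Output 4.8% below potential → x = -4.8.
i = 2.6 + 3.1 + 0.3 × (3.1 − 2.2) + 0.9 × (-4.8)
   = 2.6 + 3.1 + 0.27 − 4.32 = 1.65

1.65%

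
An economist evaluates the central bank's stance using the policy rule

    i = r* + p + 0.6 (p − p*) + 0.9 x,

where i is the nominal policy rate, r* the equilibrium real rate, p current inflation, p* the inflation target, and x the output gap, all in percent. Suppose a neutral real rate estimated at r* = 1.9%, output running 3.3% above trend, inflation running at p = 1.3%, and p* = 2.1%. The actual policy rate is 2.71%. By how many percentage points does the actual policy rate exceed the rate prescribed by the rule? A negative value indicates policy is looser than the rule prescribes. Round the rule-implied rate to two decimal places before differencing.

Output 3.3% above potential → x = 3.3.
i = 1.9 + 1.3 + 0.6 × (1.3 − 2.1) + 0.9 × 3.3
   = 1.9 + 1.3 − 0.48 + 2.97 = 5.69
Deviation = 2.71 − 5.69 = -2.98 pp.

-2.98 pp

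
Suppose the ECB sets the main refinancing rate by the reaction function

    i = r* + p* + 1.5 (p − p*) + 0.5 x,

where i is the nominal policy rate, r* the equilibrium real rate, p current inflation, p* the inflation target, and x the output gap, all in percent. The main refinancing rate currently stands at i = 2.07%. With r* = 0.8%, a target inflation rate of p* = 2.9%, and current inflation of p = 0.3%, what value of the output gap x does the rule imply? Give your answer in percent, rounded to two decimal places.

4.54%

0.5 x = 2.07 − 0.8 − 2.9 − 1.5 × (0.3 − 2.9) = 2.27
x = 2.27 / 0.5 = 4.54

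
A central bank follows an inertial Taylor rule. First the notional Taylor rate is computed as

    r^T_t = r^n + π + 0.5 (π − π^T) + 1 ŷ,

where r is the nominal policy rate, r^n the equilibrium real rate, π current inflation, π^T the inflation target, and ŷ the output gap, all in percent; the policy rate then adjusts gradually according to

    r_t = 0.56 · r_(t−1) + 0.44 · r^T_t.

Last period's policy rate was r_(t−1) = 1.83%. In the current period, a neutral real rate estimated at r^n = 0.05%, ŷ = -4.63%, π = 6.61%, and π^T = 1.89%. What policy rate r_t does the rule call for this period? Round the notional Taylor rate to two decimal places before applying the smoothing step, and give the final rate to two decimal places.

2.96%

r^T_t = 0.05 + 6.61 + 0.5 × (6.61 − 1.89) + 1 × (-4.63)
   = 0.05 + 6.61 + 2.36 − 4.63 = 4.39
r_t = 0.56 × 1.83 + 0.44 × 4.39 = 1.0248 + 1.9316 = 2.96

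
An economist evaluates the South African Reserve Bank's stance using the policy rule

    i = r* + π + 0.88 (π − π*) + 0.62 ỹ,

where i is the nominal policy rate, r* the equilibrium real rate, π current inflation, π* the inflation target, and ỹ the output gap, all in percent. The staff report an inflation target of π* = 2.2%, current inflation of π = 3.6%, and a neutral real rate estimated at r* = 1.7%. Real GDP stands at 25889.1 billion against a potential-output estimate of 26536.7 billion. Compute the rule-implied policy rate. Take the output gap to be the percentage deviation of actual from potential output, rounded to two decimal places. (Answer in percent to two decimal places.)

Output gap = 100 × (25889.1 − 26536.7) / 26536.7 = -2.44%.
i = 1.70 + 3.60 + 0.88 × (3.60 − 2.20) + 0.62 × (-2.44)
   = 1.70 + 3.6 + 1.232 − 1.5128 = 5.02

5.02%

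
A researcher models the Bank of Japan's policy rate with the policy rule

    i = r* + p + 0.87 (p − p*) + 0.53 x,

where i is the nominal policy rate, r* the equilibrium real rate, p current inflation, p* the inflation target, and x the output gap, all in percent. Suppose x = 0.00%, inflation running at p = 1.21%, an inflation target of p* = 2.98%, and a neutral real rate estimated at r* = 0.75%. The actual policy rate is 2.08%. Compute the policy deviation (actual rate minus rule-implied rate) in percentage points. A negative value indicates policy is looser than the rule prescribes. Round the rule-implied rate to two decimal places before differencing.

i = 0.75 + 1.21 + 0.87 × (1.21 − 2.98) + 0.53 × 0.00
   = 0.75 + 1.21 − 1.5399 + 0 = 0.42
Deviation = 2.08 − 0.42 = 1.66 pp.

1.66 pp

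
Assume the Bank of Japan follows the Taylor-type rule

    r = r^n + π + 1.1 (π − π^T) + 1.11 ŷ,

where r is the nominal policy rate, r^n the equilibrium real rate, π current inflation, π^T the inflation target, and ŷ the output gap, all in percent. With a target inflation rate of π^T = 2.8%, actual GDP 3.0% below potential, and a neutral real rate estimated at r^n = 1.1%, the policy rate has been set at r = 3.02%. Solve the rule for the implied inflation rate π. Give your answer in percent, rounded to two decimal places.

Output 3.0% below potential → ŷ = -3.0.
Collecting π: r = r^n + (1 + 1.1) π − 1.1 π^T + 1.11 ŷ
2.1 π = 3.02 − 1.1 + 1.1 × 2.8 − 1.11 × (-3.0) = 8.33
π = 8.33 / 2.1 = 3.97

3.97%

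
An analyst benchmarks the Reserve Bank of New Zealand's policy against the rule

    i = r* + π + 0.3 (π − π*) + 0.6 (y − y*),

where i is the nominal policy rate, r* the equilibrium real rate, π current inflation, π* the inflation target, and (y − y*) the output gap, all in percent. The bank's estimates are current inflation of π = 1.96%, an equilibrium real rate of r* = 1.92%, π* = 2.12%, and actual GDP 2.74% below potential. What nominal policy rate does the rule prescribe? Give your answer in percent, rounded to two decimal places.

Output 2.74% below potential → (y − y*) = -2.74.
i = 1.92 + 1.96 + 0.3 × (1.96 − 2.12) + 0.6 × (-2.74)
   = 1.92 + 1.96 − 0.048 − 1.644 = 2.19

2.19%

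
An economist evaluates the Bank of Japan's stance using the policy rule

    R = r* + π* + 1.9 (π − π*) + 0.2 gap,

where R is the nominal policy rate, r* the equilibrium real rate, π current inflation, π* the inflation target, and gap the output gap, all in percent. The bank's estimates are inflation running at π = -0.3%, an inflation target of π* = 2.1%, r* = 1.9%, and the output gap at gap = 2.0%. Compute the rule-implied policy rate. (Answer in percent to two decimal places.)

-0.16%

R = 1.9 + 2.1 + 1.9 × (-0.3 − 2.1) + 0.2 × 2.0
   = 1.9 + 2.1 − 4.56 + 0.4 = -0.16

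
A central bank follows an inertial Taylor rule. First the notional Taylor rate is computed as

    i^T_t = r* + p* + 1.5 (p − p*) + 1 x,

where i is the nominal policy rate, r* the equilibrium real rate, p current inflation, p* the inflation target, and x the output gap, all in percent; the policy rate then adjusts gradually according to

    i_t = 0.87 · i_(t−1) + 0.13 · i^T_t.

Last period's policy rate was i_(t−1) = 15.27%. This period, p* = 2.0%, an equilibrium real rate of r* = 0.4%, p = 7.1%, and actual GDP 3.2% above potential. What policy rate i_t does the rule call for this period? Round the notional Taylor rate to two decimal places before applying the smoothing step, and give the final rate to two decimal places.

Output 3.2% above potential → x = 3.2.
i^T_t = 0.4 + 2.0 + 1.5 × (7.1 − 2.0) + 1 × 3.2
   = 0.4 + 2 + 7.65 + 3.2 = 13.25
i_t = 0.87 × 15.27 + 0.13 × 13.25 = 13.2849 + 1.7225 = 15.01

15.01%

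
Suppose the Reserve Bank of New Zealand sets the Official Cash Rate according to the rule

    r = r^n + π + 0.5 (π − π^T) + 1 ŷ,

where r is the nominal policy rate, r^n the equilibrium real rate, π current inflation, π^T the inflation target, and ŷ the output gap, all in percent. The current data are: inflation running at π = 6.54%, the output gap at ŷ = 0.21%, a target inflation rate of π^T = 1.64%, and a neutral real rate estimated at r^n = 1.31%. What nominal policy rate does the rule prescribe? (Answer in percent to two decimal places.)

10.51%

r = 1.31 + 6.54 + 0.5 × (6.54 − 1.64) + 1 × 0.21
   = 1.31 + 6.54 + 2.45 + 0.21 = 10.51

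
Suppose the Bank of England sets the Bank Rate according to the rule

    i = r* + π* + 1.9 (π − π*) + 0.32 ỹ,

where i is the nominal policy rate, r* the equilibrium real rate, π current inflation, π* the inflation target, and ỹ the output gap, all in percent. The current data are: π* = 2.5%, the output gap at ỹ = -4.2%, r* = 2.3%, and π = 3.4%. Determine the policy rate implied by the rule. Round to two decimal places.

i = 2.3 + 2.5 + 1.9 × (3.4 − 2.5) + 0.32 × (-4.2)
   = 2.3 + 2.5 + 1.71 − 1.344 = 5.17

5.17%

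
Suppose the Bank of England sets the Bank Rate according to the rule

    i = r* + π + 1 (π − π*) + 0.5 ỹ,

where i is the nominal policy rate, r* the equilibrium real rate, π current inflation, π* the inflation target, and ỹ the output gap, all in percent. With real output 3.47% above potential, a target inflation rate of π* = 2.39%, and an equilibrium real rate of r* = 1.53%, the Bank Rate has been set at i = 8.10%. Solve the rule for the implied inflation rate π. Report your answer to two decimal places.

Output 3.47% above potential → ỹ = 3.47.
Collecting π: i = r* + (1 + 1) π − 1 π* + 0.5 ỹ
2 π = 8.10 − 1.53 + 1 × 2.39 − 0.5 × 3.47 = 7.225
π = 7.225 / 2 = 3.61

3.61%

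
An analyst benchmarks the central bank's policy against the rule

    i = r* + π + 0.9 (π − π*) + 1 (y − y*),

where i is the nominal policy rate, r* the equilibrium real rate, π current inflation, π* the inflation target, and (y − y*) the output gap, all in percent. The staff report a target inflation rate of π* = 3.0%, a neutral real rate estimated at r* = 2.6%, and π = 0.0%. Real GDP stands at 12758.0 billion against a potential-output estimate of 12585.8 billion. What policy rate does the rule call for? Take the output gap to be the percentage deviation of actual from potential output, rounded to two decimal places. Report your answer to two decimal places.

1.27%

Output gap = 100 × (12758.0 − 12585.8) / 12585.8 = 1.37%.
i = 2.60 + 0.00 + 0.9 × (0.00 − 3.00) + 1 × 1.37
   = 2.60 + 0 − 2.7 + 1.37 = 1.27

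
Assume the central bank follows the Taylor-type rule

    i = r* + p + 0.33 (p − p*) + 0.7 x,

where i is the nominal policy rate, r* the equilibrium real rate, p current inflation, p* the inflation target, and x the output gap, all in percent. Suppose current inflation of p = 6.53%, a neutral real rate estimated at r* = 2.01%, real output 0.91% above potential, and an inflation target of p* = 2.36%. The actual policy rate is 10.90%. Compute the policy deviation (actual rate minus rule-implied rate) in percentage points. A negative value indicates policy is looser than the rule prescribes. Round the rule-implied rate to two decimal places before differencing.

0.35 pp

Output 0.91% above potential → x = 0.91.
i = 2.01 + 6.53 + 0.33 × (6.53 − 2.36) + 0.7 × 0.91
   = 2.01 + 6.53 + 1.3761 + 0.637 = 10.55
Deviation = 10.90 − 10.55 = 0.35 pp.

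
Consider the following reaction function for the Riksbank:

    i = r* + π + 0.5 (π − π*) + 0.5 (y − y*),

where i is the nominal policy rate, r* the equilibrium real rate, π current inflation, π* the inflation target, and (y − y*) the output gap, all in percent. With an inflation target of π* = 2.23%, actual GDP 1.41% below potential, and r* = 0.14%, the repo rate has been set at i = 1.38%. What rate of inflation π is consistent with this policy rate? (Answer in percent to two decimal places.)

2.04%

Output 1.41% below potential → (y − y*) = -1.41.
Collecting π: i = r* + (1 + 0.5) π − 0.5 π* + 0.5 (y − y*)
1.5 π = 1.38 − 0.14 + 0.5 × 2.23 − 0.5 × (-1.41) = 3.06
π = 3.06 / 1.5 = 2.04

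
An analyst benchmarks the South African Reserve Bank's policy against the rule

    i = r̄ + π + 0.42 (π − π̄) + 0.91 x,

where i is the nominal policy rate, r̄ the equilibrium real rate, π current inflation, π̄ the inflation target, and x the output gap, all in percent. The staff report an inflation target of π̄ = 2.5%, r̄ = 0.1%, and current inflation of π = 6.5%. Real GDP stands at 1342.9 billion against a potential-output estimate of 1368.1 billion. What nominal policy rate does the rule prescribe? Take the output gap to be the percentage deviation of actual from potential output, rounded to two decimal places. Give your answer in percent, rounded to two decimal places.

Output gap = 100 × (1342.9 − 1368.1) / 1368.1 = -1.84%.
i = 0.10 + 6.50 + 0.42 × (6.50 − 2.50) + 0.91 × (-1.84)
   = 0.10 + 6.5 + 1.68 − 1.6744 = 6.61

6.61%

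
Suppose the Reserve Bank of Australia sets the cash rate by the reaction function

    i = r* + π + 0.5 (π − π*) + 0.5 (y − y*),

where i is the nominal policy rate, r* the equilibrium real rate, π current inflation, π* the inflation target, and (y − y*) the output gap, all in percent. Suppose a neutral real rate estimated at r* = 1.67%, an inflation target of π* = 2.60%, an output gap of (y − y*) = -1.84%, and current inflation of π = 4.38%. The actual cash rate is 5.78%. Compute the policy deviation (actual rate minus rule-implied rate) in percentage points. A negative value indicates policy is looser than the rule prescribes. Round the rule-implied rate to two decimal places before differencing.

-0.24 pp

i = 1.67 + 4.38 + 0.5 × (4.38 − 2.60) + 0.5 × (-1.84)
   = 1.67 + 4.38 + 0.89 − 0.92 = 6.02
Deviation = 5.78 − 6.02 = -0.24 pp.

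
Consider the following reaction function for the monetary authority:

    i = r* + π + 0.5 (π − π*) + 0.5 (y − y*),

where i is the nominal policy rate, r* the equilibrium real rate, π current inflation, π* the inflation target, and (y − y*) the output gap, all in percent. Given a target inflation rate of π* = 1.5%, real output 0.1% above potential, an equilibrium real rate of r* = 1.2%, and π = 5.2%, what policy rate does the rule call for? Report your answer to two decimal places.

Output 0.1% above potential → (y − y*) = 0.1.
i = 1.2 + 5.2 + 0.5 × (5.2 − 1.5) + 0.5 × 0.1
   = 1.2 + 5.2 + 1.85 + 0.05 = 8.30

8.30%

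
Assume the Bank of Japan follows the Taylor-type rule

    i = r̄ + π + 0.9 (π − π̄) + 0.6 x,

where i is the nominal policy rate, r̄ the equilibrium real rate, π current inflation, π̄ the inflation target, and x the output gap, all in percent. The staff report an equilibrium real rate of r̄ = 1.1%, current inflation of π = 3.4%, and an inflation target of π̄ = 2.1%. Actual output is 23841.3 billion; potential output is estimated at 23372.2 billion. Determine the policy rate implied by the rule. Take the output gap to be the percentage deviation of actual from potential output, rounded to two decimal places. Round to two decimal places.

6.88%

Output gap = 100 × (23841.3 − 23372.2) / 23372.2 = 2.01%.
i = 1.10 + 3.40 + 0.9 × (3.40 − 2.10) + 0.6 × 2.01
   = 1.10 + 3.4 + 1.17 + 1.206 = 6.88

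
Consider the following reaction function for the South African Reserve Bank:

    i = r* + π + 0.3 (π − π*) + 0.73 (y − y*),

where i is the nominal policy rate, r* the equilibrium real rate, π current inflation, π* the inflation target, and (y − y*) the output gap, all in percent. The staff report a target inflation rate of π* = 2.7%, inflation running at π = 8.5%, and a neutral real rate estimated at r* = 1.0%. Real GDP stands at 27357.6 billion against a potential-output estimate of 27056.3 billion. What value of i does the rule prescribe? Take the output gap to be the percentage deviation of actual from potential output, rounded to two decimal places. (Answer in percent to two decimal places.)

Output gap = 100 × (27357.6 − 27056.3) / 27056.3 = 1.11%.
i = 1.00 + 8.50 + 0.3 × (8.50 − 2.70) + 0.73 × 1.11
   = 1.00 + 8.5 + 1.74 + 0.8103 = 12.05

12.05%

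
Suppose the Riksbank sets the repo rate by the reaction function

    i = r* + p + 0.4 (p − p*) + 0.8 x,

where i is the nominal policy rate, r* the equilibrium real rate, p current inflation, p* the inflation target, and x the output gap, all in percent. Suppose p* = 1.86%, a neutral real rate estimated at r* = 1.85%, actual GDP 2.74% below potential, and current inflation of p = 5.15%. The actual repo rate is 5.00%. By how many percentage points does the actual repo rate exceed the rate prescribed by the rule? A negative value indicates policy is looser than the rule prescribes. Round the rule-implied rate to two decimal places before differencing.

Output 2.74% below potential → x = -2.74.
i = 1.85 + 5.15 + 0.4 × (5.15 − 1.86) + 0.8 × (-2.74)
   = 1.85 + 5.15 + 1.316 − 2.192 = 6.12
Deviation = 5.00 − 6.12 = -1.12 pp.

-1.12 pp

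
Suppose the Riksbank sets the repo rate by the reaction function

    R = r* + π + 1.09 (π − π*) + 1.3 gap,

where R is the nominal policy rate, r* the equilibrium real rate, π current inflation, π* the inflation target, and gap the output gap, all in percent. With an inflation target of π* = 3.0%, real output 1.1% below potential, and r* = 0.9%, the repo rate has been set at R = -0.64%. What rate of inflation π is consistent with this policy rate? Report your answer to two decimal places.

Output 1.1% below potential → gap = -1.1.
Collecting π: R = r* + (1 + 1.09) π − 1.09 π* + 1.3 gap
2.09 π = -0.64 − 0.9 + 1.09 × 3.0 − 1.3 × (-1.1) = 3.16
π = 3.16 / 2.09 = 1.51

1.51%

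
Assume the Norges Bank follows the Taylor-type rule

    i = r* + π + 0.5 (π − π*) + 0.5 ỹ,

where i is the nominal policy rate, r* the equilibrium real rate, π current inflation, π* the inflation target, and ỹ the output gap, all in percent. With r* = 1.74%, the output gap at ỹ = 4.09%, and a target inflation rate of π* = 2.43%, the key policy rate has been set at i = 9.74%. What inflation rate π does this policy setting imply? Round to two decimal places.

Collecting π: i = r* + (1 + 0.5) π − 0.5 π* + 0.5 ỹ
1.5 π = 9.74 − 1.74 + 0.5 × 2.43 − 0.5 × 4.09 = 7.17
π = 7.17 / 1.5 = 4.78

4.78%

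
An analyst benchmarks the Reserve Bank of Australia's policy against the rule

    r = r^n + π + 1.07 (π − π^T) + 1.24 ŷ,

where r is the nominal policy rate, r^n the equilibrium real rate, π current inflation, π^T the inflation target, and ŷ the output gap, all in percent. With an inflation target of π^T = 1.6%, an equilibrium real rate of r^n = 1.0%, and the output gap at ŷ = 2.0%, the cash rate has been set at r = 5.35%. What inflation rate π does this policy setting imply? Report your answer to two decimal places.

Collecting π: r = r^n + (1 + 1.07) π − 1.07 π^T + 1.24 ŷ
2.07 π = 5.35 − 1.0 + 1.07 × 1.6 − 1.24 × 2.0 = 3.582
π = 3.582 / 2.07 = 1.73

1.73%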